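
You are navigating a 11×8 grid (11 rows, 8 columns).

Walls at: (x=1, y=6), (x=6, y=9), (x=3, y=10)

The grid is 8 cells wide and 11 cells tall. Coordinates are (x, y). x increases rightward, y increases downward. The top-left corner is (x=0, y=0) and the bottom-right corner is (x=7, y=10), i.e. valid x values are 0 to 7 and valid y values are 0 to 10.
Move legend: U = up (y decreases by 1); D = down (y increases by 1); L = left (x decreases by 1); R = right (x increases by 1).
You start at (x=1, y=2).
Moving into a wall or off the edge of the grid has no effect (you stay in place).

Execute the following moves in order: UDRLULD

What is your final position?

Answer: Final position: (x=0, y=2)

Derivation:
Start: (x=1, y=2)
  U (up): (x=1, y=2) -> (x=1, y=1)
  D (down): (x=1, y=1) -> (x=1, y=2)
  R (right): (x=1, y=2) -> (x=2, y=2)
  L (left): (x=2, y=2) -> (x=1, y=2)
  U (up): (x=1, y=2) -> (x=1, y=1)
  L (left): (x=1, y=1) -> (x=0, y=1)
  D (down): (x=0, y=1) -> (x=0, y=2)
Final: (x=0, y=2)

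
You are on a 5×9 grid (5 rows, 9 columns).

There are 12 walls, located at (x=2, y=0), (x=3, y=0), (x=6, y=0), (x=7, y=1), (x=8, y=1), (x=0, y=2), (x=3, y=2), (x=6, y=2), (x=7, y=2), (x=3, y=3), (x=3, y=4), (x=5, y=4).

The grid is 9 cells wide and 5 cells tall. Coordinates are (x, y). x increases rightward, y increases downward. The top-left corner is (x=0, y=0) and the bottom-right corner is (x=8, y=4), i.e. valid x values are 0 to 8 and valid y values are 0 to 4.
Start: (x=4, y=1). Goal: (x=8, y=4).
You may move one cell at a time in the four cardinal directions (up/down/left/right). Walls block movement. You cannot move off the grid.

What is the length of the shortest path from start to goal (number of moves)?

BFS from (x=4, y=1) until reaching (x=8, y=4):
  Distance 0: (x=4, y=1)
  Distance 1: (x=4, y=0), (x=3, y=1), (x=5, y=1), (x=4, y=2)
  Distance 2: (x=5, y=0), (x=2, y=1), (x=6, y=1), (x=5, y=2), (x=4, y=3)
  Distance 3: (x=1, y=1), (x=2, y=2), (x=5, y=3), (x=4, y=4)
  Distance 4: (x=1, y=0), (x=0, y=1), (x=1, y=2), (x=2, y=3), (x=6, y=3)
  Distance 5: (x=0, y=0), (x=1, y=3), (x=7, y=3), (x=2, y=4), (x=6, y=4)
  Distance 6: (x=0, y=3), (x=8, y=3), (x=1, y=4), (x=7, y=4)
  Distance 7: (x=8, y=2), (x=0, y=4), (x=8, y=4)  <- goal reached here
One shortest path (7 moves): (x=4, y=1) -> (x=5, y=1) -> (x=5, y=2) -> (x=5, y=3) -> (x=6, y=3) -> (x=7, y=3) -> (x=8, y=3) -> (x=8, y=4)

Answer: Shortest path length: 7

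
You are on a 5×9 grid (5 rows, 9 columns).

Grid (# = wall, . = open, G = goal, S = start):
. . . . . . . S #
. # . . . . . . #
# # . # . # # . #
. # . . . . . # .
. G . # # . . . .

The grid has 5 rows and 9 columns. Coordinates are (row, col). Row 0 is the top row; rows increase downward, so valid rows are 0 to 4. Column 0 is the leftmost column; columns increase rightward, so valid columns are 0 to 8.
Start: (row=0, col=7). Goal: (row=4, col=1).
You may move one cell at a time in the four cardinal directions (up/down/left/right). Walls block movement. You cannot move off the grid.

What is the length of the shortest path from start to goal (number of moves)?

BFS from (row=0, col=7) until reaching (row=4, col=1):
  Distance 0: (row=0, col=7)
  Distance 1: (row=0, col=6), (row=1, col=7)
  Distance 2: (row=0, col=5), (row=1, col=6), (row=2, col=7)
  Distance 3: (row=0, col=4), (row=1, col=5)
  Distance 4: (row=0, col=3), (row=1, col=4)
  Distance 5: (row=0, col=2), (row=1, col=3), (row=2, col=4)
  Distance 6: (row=0, col=1), (row=1, col=2), (row=3, col=4)
  Distance 7: (row=0, col=0), (row=2, col=2), (row=3, col=3), (row=3, col=5)
  Distance 8: (row=1, col=0), (row=3, col=2), (row=3, col=6), (row=4, col=5)
  Distance 9: (row=4, col=2), (row=4, col=6)
  Distance 10: (row=4, col=1), (row=4, col=7)  <- goal reached here
One shortest path (10 moves): (row=0, col=7) -> (row=0, col=6) -> (row=0, col=5) -> (row=0, col=4) -> (row=0, col=3) -> (row=0, col=2) -> (row=1, col=2) -> (row=2, col=2) -> (row=3, col=2) -> (row=4, col=2) -> (row=4, col=1)

Answer: Shortest path length: 10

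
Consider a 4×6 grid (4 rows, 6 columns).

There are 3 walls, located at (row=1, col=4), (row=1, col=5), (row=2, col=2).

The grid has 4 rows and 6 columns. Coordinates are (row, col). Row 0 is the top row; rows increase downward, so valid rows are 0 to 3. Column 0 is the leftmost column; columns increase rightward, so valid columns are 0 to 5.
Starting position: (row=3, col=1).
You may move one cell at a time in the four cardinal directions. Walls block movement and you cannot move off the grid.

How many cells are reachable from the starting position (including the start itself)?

BFS flood-fill from (row=3, col=1):
  Distance 0: (row=3, col=1)
  Distance 1: (row=2, col=1), (row=3, col=0), (row=3, col=2)
  Distance 2: (row=1, col=1), (row=2, col=0), (row=3, col=3)
  Distance 3: (row=0, col=1), (row=1, col=0), (row=1, col=2), (row=2, col=3), (row=3, col=4)
  Distance 4: (row=0, col=0), (row=0, col=2), (row=1, col=3), (row=2, col=4), (row=3, col=5)
  Distance 5: (row=0, col=3), (row=2, col=5)
  Distance 6: (row=0, col=4)
  Distance 7: (row=0, col=5)
Total reachable: 21 (grid has 21 open cells total)

Answer: Reachable cells: 21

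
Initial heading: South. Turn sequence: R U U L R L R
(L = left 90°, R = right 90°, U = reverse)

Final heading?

Start: South
  R (right (90° clockwise)) -> West
  U (U-turn (180°)) -> East
  U (U-turn (180°)) -> West
  L (left (90° counter-clockwise)) -> South
  R (right (90° clockwise)) -> West
  L (left (90° counter-clockwise)) -> South
  R (right (90° clockwise)) -> West
Final: West

Answer: Final heading: West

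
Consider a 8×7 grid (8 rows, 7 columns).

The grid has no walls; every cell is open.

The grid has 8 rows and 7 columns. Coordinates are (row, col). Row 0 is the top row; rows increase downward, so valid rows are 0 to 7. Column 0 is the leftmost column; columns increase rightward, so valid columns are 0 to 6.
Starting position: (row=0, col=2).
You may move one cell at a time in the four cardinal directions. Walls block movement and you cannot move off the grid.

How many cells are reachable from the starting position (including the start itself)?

BFS flood-fill from (row=0, col=2):
  Distance 0: (row=0, col=2)
  Distance 1: (row=0, col=1), (row=0, col=3), (row=1, col=2)
  Distance 2: (row=0, col=0), (row=0, col=4), (row=1, col=1), (row=1, col=3), (row=2, col=2)
  Distance 3: (row=0, col=5), (row=1, col=0), (row=1, col=4), (row=2, col=1), (row=2, col=3), (row=3, col=2)
  Distance 4: (row=0, col=6), (row=1, col=5), (row=2, col=0), (row=2, col=4), (row=3, col=1), (row=3, col=3), (row=4, col=2)
  Distance 5: (row=1, col=6), (row=2, col=5), (row=3, col=0), (row=3, col=4), (row=4, col=1), (row=4, col=3), (row=5, col=2)
  Distance 6: (row=2, col=6), (row=3, col=5), (row=4, col=0), (row=4, col=4), (row=5, col=1), (row=5, col=3), (row=6, col=2)
  Distance 7: (row=3, col=6), (row=4, col=5), (row=5, col=0), (row=5, col=4), (row=6, col=1), (row=6, col=3), (row=7, col=2)
  Distance 8: (row=4, col=6), (row=5, col=5), (row=6, col=0), (row=6, col=4), (row=7, col=1), (row=7, col=3)
  Distance 9: (row=5, col=6), (row=6, col=5), (row=7, col=0), (row=7, col=4)
  Distance 10: (row=6, col=6), (row=7, col=5)
  Distance 11: (row=7, col=6)
Total reachable: 56 (grid has 56 open cells total)

Answer: Reachable cells: 56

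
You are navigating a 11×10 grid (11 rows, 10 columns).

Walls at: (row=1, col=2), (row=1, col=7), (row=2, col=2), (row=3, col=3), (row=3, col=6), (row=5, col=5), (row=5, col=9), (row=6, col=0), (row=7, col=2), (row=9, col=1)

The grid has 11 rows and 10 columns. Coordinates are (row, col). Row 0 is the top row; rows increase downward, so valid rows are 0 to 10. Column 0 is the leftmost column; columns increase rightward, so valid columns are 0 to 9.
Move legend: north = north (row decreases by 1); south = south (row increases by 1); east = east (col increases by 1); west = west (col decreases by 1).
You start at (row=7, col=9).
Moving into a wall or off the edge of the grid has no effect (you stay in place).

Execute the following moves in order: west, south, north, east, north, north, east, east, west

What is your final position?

Answer: Final position: (row=6, col=8)

Derivation:
Start: (row=7, col=9)
  west (west): (row=7, col=9) -> (row=7, col=8)
  south (south): (row=7, col=8) -> (row=8, col=8)
  north (north): (row=8, col=8) -> (row=7, col=8)
  east (east): (row=7, col=8) -> (row=7, col=9)
  north (north): (row=7, col=9) -> (row=6, col=9)
  north (north): blocked, stay at (row=6, col=9)
  east (east): blocked, stay at (row=6, col=9)
  east (east): blocked, stay at (row=6, col=9)
  west (west): (row=6, col=9) -> (row=6, col=8)
Final: (row=6, col=8)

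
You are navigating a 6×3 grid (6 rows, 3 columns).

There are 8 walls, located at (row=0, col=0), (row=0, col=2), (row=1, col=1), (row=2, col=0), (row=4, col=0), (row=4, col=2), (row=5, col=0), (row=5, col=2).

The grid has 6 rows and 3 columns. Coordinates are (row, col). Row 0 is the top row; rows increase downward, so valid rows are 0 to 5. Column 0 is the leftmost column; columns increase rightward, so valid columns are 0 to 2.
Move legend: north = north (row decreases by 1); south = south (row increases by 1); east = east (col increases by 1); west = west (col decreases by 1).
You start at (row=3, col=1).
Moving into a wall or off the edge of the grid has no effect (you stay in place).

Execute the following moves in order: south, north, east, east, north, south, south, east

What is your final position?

Answer: Final position: (row=3, col=2)

Derivation:
Start: (row=3, col=1)
  south (south): (row=3, col=1) -> (row=4, col=1)
  north (north): (row=4, col=1) -> (row=3, col=1)
  east (east): (row=3, col=1) -> (row=3, col=2)
  east (east): blocked, stay at (row=3, col=2)
  north (north): (row=3, col=2) -> (row=2, col=2)
  south (south): (row=2, col=2) -> (row=3, col=2)
  south (south): blocked, stay at (row=3, col=2)
  east (east): blocked, stay at (row=3, col=2)
Final: (row=3, col=2)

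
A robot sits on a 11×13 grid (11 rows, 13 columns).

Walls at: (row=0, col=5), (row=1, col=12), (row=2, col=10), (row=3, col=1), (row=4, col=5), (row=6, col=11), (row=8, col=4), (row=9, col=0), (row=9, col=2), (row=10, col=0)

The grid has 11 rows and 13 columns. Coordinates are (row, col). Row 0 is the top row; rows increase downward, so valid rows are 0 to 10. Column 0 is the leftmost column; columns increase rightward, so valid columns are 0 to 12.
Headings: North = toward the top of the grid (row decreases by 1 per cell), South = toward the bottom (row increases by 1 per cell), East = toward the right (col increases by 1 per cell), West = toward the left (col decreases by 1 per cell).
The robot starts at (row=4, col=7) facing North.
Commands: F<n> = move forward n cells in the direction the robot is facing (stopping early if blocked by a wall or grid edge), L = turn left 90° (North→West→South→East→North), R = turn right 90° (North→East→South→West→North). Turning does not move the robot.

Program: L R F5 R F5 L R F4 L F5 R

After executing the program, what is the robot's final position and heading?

Start: (row=4, col=7), facing North
  L: turn left, now facing West
  R: turn right, now facing North
  F5: move forward 4/5 (blocked), now at (row=0, col=7)
  R: turn right, now facing East
  F5: move forward 5, now at (row=0, col=12)
  L: turn left, now facing North
  R: turn right, now facing East
  F4: move forward 0/4 (blocked), now at (row=0, col=12)
  L: turn left, now facing North
  F5: move forward 0/5 (blocked), now at (row=0, col=12)
  R: turn right, now facing East
Final: (row=0, col=12), facing East

Answer: Final position: (row=0, col=12), facing East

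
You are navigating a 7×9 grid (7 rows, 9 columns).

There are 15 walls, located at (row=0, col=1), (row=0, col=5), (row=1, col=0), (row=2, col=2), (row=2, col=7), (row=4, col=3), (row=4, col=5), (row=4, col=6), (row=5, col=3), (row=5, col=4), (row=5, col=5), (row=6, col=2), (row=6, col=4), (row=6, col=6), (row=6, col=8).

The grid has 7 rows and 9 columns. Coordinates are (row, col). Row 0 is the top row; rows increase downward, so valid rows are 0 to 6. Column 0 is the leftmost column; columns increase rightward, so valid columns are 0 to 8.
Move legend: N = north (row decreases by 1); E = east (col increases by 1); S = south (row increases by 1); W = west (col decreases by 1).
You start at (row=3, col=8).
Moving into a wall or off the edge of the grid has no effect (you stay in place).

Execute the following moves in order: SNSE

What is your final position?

Answer: Final position: (row=4, col=8)

Derivation:
Start: (row=3, col=8)
  S (south): (row=3, col=8) -> (row=4, col=8)
  N (north): (row=4, col=8) -> (row=3, col=8)
  S (south): (row=3, col=8) -> (row=4, col=8)
  E (east): blocked, stay at (row=4, col=8)
Final: (row=4, col=8)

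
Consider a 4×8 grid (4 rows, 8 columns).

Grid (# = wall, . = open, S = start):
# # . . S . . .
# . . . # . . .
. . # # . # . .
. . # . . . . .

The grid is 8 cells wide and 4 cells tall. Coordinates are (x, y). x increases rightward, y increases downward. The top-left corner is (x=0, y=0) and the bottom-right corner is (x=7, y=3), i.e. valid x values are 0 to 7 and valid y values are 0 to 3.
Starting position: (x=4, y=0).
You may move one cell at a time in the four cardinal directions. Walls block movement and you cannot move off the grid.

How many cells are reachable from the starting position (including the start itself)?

Answer: Reachable cells: 24

Derivation:
BFS flood-fill from (x=4, y=0):
  Distance 0: (x=4, y=0)
  Distance 1: (x=3, y=0), (x=5, y=0)
  Distance 2: (x=2, y=0), (x=6, y=0), (x=3, y=1), (x=5, y=1)
  Distance 3: (x=7, y=0), (x=2, y=1), (x=6, y=1)
  Distance 4: (x=1, y=1), (x=7, y=1), (x=6, y=2)
  Distance 5: (x=1, y=2), (x=7, y=2), (x=6, y=3)
  Distance 6: (x=0, y=2), (x=1, y=3), (x=5, y=3), (x=7, y=3)
  Distance 7: (x=0, y=3), (x=4, y=3)
  Distance 8: (x=4, y=2), (x=3, y=3)
Total reachable: 24 (grid has 24 open cells total)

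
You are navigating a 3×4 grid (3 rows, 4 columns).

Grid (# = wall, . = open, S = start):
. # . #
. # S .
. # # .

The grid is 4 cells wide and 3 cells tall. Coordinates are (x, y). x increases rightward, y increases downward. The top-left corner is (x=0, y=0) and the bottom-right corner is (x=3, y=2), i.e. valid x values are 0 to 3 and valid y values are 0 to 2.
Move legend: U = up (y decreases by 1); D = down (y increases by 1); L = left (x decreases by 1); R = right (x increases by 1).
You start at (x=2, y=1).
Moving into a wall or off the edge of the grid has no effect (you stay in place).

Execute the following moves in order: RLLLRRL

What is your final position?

Answer: Final position: (x=2, y=1)

Derivation:
Start: (x=2, y=1)
  R (right): (x=2, y=1) -> (x=3, y=1)
  L (left): (x=3, y=1) -> (x=2, y=1)
  L (left): blocked, stay at (x=2, y=1)
  L (left): blocked, stay at (x=2, y=1)
  R (right): (x=2, y=1) -> (x=3, y=1)
  R (right): blocked, stay at (x=3, y=1)
  L (left): (x=3, y=1) -> (x=2, y=1)
Final: (x=2, y=1)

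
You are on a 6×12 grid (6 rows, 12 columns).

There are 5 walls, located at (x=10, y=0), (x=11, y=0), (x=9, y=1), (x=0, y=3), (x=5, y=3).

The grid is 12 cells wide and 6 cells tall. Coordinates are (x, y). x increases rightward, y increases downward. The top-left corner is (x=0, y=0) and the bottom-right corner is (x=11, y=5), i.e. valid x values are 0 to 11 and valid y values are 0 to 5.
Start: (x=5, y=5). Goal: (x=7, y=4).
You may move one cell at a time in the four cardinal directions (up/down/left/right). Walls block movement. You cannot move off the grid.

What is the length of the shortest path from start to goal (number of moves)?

BFS from (x=5, y=5) until reaching (x=7, y=4):
  Distance 0: (x=5, y=5)
  Distance 1: (x=5, y=4), (x=4, y=5), (x=6, y=5)
  Distance 2: (x=4, y=4), (x=6, y=4), (x=3, y=5), (x=7, y=5)
  Distance 3: (x=4, y=3), (x=6, y=3), (x=3, y=4), (x=7, y=4), (x=2, y=5), (x=8, y=5)  <- goal reached here
One shortest path (3 moves): (x=5, y=5) -> (x=6, y=5) -> (x=7, y=5) -> (x=7, y=4)

Answer: Shortest path length: 3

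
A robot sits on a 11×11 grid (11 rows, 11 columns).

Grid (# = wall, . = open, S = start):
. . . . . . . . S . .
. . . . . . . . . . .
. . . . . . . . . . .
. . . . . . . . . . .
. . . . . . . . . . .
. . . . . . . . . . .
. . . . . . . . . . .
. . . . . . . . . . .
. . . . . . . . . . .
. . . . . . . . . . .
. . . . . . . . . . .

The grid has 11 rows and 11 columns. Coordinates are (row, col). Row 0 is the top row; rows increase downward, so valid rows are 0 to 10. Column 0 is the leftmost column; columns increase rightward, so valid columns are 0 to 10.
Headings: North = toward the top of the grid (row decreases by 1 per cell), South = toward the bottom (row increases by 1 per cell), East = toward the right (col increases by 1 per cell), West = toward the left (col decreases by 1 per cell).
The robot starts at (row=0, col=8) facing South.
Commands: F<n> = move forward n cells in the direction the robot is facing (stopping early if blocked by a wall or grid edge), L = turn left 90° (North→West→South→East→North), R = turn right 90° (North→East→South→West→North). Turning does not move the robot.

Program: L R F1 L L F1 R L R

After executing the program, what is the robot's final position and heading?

Start: (row=0, col=8), facing South
  L: turn left, now facing East
  R: turn right, now facing South
  F1: move forward 1, now at (row=1, col=8)
  L: turn left, now facing East
  L: turn left, now facing North
  F1: move forward 1, now at (row=0, col=8)
  R: turn right, now facing East
  L: turn left, now facing North
  R: turn right, now facing East
Final: (row=0, col=8), facing East

Answer: Final position: (row=0, col=8), facing East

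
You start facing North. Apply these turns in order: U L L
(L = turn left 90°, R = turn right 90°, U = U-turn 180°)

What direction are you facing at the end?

Start: North
  U (U-turn (180°)) -> South
  L (left (90° counter-clockwise)) -> East
  L (left (90° counter-clockwise)) -> North
Final: North

Answer: Final heading: North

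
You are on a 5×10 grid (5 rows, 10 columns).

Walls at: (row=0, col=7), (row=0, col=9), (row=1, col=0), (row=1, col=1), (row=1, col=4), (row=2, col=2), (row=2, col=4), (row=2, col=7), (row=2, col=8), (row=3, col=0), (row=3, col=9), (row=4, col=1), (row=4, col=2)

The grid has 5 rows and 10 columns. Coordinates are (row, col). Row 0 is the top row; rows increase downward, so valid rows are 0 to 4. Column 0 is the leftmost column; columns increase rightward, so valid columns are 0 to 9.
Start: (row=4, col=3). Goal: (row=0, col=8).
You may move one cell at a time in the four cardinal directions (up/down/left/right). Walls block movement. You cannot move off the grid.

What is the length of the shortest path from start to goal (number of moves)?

Answer: Shortest path length: 9

Derivation:
BFS from (row=4, col=3) until reaching (row=0, col=8):
  Distance 0: (row=4, col=3)
  Distance 1: (row=3, col=3), (row=4, col=4)
  Distance 2: (row=2, col=3), (row=3, col=2), (row=3, col=4), (row=4, col=5)
  Distance 3: (row=1, col=3), (row=3, col=1), (row=3, col=5), (row=4, col=6)
  Distance 4: (row=0, col=3), (row=1, col=2), (row=2, col=1), (row=2, col=5), (row=3, col=6), (row=4, col=7)
  Distance 5: (row=0, col=2), (row=0, col=4), (row=1, col=5), (row=2, col=0), (row=2, col=6), (row=3, col=7), (row=4, col=8)
  Distance 6: (row=0, col=1), (row=0, col=5), (row=1, col=6), (row=3, col=8), (row=4, col=9)
  Distance 7: (row=0, col=0), (row=0, col=6), (row=1, col=7)
  Distance 8: (row=1, col=8)
  Distance 9: (row=0, col=8), (row=1, col=9)  <- goal reached here
One shortest path (9 moves): (row=4, col=3) -> (row=4, col=4) -> (row=4, col=5) -> (row=4, col=6) -> (row=3, col=6) -> (row=2, col=6) -> (row=1, col=6) -> (row=1, col=7) -> (row=1, col=8) -> (row=0, col=8)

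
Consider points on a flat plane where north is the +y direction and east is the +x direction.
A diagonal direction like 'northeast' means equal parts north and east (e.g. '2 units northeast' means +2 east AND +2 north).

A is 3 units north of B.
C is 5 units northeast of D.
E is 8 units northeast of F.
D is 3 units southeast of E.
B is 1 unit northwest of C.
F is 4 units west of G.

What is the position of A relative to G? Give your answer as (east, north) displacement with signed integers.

Place G at the origin (east=0, north=0).
  F is 4 units west of G: delta (east=-4, north=+0); F at (east=-4, north=0).
  E is 8 units northeast of F: delta (east=+8, north=+8); E at (east=4, north=8).
  D is 3 units southeast of E: delta (east=+3, north=-3); D at (east=7, north=5).
  C is 5 units northeast of D: delta (east=+5, north=+5); C at (east=12, north=10).
  B is 1 unit northwest of C: delta (east=-1, north=+1); B at (east=11, north=11).
  A is 3 units north of B: delta (east=+0, north=+3); A at (east=11, north=14).
Therefore A relative to G: (east=11, north=14).

Answer: A is at (east=11, north=14) relative to G.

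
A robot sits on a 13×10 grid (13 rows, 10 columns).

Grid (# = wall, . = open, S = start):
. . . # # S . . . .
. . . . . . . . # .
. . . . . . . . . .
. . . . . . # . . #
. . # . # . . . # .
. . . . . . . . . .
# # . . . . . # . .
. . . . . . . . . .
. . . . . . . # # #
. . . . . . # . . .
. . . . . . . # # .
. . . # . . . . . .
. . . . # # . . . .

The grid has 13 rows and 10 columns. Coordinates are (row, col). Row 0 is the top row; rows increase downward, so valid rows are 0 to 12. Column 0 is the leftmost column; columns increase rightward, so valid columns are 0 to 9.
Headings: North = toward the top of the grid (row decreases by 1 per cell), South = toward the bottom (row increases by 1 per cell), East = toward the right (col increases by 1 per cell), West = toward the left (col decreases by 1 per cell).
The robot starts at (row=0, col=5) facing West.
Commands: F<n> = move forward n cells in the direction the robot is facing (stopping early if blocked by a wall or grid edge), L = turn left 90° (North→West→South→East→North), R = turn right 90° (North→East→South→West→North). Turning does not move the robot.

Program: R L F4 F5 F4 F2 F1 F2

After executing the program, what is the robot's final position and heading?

Start: (row=0, col=5), facing West
  R: turn right, now facing North
  L: turn left, now facing West
  F4: move forward 0/4 (blocked), now at (row=0, col=5)
  F5: move forward 0/5 (blocked), now at (row=0, col=5)
  F4: move forward 0/4 (blocked), now at (row=0, col=5)
  F2: move forward 0/2 (blocked), now at (row=0, col=5)
  F1: move forward 0/1 (blocked), now at (row=0, col=5)
  F2: move forward 0/2 (blocked), now at (row=0, col=5)
Final: (row=0, col=5), facing West

Answer: Final position: (row=0, col=5), facing West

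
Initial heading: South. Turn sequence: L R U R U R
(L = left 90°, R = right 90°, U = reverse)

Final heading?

Answer: Final heading: North

Derivation:
Start: South
  L (left (90° counter-clockwise)) -> East
  R (right (90° clockwise)) -> South
  U (U-turn (180°)) -> North
  R (right (90° clockwise)) -> East
  U (U-turn (180°)) -> West
  R (right (90° clockwise)) -> North
Final: North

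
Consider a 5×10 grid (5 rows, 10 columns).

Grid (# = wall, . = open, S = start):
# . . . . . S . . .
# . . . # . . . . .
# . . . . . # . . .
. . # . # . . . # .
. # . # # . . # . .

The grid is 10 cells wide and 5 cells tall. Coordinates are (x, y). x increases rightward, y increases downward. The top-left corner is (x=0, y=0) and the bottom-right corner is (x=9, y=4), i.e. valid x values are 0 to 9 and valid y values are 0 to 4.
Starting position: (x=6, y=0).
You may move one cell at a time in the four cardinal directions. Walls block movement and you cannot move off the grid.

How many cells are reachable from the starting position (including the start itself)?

Answer: Reachable cells: 37

Derivation:
BFS flood-fill from (x=6, y=0):
  Distance 0: (x=6, y=0)
  Distance 1: (x=5, y=0), (x=7, y=0), (x=6, y=1)
  Distance 2: (x=4, y=0), (x=8, y=0), (x=5, y=1), (x=7, y=1)
  Distance 3: (x=3, y=0), (x=9, y=0), (x=8, y=1), (x=5, y=2), (x=7, y=2)
  Distance 4: (x=2, y=0), (x=3, y=1), (x=9, y=1), (x=4, y=2), (x=8, y=2), (x=5, y=3), (x=7, y=3)
  Distance 5: (x=1, y=0), (x=2, y=1), (x=3, y=2), (x=9, y=2), (x=6, y=3), (x=5, y=4)
  Distance 6: (x=1, y=1), (x=2, y=2), (x=3, y=3), (x=9, y=3), (x=6, y=4)
  Distance 7: (x=1, y=2), (x=9, y=4)
  Distance 8: (x=1, y=3), (x=8, y=4)
  Distance 9: (x=0, y=3)
  Distance 10: (x=0, y=4)
Total reachable: 37 (grid has 38 open cells total)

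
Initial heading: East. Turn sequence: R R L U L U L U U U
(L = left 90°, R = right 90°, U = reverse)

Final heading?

Start: East
  R (right (90° clockwise)) -> South
  R (right (90° clockwise)) -> West
  L (left (90° counter-clockwise)) -> South
  U (U-turn (180°)) -> North
  L (left (90° counter-clockwise)) -> West
  U (U-turn (180°)) -> East
  L (left (90° counter-clockwise)) -> North
  U (U-turn (180°)) -> South
  U (U-turn (180°)) -> North
  U (U-turn (180°)) -> South
Final: South

Answer: Final heading: South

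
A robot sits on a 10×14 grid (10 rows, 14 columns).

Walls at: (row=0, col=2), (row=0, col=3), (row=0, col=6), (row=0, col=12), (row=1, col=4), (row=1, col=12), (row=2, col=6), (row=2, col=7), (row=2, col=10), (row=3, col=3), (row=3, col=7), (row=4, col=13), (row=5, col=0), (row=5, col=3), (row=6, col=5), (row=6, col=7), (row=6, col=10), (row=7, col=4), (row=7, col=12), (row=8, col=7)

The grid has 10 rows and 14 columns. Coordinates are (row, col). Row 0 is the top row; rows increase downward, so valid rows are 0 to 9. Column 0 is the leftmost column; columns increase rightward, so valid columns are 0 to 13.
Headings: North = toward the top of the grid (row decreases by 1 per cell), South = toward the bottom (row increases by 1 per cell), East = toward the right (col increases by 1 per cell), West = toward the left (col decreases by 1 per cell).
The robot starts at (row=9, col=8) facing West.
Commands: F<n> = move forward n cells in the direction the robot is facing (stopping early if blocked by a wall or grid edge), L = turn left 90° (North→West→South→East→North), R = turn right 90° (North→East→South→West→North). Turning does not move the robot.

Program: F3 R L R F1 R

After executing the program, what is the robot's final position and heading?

Answer: Final position: (row=8, col=5), facing East

Derivation:
Start: (row=9, col=8), facing West
  F3: move forward 3, now at (row=9, col=5)
  R: turn right, now facing North
  L: turn left, now facing West
  R: turn right, now facing North
  F1: move forward 1, now at (row=8, col=5)
  R: turn right, now facing East
Final: (row=8, col=5), facing East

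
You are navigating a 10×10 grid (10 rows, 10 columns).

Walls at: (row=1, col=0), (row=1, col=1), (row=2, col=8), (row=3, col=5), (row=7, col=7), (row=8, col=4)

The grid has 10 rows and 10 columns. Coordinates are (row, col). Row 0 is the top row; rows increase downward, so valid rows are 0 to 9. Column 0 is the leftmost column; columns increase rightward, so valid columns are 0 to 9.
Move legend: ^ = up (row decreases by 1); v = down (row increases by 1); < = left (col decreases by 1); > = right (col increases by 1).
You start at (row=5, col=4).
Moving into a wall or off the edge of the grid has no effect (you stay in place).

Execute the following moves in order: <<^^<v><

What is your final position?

Start: (row=5, col=4)
  < (left): (row=5, col=4) -> (row=5, col=3)
  < (left): (row=5, col=3) -> (row=5, col=2)
  ^ (up): (row=5, col=2) -> (row=4, col=2)
  ^ (up): (row=4, col=2) -> (row=3, col=2)
  < (left): (row=3, col=2) -> (row=3, col=1)
  v (down): (row=3, col=1) -> (row=4, col=1)
  > (right): (row=4, col=1) -> (row=4, col=2)
  < (left): (row=4, col=2) -> (row=4, col=1)
Final: (row=4, col=1)

Answer: Final position: (row=4, col=1)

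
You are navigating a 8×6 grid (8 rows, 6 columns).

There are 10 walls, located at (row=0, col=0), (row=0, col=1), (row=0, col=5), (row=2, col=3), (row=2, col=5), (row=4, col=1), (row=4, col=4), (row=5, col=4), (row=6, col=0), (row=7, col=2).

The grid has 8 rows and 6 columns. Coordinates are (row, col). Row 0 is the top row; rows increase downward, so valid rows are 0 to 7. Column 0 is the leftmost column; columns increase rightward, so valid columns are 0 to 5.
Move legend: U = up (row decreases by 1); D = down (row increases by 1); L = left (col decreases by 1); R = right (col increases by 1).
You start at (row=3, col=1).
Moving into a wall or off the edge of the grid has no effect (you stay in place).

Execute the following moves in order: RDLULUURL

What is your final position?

Answer: Final position: (row=1, col=1)

Derivation:
Start: (row=3, col=1)
  R (right): (row=3, col=1) -> (row=3, col=2)
  D (down): (row=3, col=2) -> (row=4, col=2)
  L (left): blocked, stay at (row=4, col=2)
  U (up): (row=4, col=2) -> (row=3, col=2)
  L (left): (row=3, col=2) -> (row=3, col=1)
  U (up): (row=3, col=1) -> (row=2, col=1)
  U (up): (row=2, col=1) -> (row=1, col=1)
  R (right): (row=1, col=1) -> (row=1, col=2)
  L (left): (row=1, col=2) -> (row=1, col=1)
Final: (row=1, col=1)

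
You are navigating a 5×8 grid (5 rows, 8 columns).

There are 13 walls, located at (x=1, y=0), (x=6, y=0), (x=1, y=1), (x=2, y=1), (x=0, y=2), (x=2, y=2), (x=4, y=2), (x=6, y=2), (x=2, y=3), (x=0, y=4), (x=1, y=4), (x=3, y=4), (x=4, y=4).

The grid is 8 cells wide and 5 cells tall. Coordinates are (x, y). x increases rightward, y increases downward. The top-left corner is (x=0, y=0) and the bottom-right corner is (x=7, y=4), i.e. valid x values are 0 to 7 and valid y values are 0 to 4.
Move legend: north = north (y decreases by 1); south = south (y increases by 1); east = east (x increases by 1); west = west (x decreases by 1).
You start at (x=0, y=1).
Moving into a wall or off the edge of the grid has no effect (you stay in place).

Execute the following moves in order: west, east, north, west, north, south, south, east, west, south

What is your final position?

Answer: Final position: (x=0, y=1)

Derivation:
Start: (x=0, y=1)
  west (west): blocked, stay at (x=0, y=1)
  east (east): blocked, stay at (x=0, y=1)
  north (north): (x=0, y=1) -> (x=0, y=0)
  west (west): blocked, stay at (x=0, y=0)
  north (north): blocked, stay at (x=0, y=0)
  south (south): (x=0, y=0) -> (x=0, y=1)
  south (south): blocked, stay at (x=0, y=1)
  east (east): blocked, stay at (x=0, y=1)
  west (west): blocked, stay at (x=0, y=1)
  south (south): blocked, stay at (x=0, y=1)
Final: (x=0, y=1)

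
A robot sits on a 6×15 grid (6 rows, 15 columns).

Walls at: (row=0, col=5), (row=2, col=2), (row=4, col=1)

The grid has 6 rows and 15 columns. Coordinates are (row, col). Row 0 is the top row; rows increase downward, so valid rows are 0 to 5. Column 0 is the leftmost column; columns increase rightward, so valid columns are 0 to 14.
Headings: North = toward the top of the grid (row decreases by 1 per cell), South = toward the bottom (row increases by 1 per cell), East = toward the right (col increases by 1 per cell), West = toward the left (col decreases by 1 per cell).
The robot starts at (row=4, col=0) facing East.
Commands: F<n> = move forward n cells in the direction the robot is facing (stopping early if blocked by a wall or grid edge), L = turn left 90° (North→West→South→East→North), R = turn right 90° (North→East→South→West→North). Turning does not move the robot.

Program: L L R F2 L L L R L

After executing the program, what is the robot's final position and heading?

Answer: Final position: (row=2, col=0), facing East

Derivation:
Start: (row=4, col=0), facing East
  L: turn left, now facing North
  L: turn left, now facing West
  R: turn right, now facing North
  F2: move forward 2, now at (row=2, col=0)
  L: turn left, now facing West
  L: turn left, now facing South
  L: turn left, now facing East
  R: turn right, now facing South
  L: turn left, now facing East
Final: (row=2, col=0), facing East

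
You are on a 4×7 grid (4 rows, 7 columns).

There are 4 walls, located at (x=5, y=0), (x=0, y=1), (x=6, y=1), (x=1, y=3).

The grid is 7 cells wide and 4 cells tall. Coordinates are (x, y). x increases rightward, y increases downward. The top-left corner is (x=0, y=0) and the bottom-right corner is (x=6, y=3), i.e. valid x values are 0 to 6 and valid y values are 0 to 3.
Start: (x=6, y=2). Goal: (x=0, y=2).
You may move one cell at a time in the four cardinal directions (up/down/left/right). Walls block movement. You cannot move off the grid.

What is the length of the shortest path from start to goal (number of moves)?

Answer: Shortest path length: 6

Derivation:
BFS from (x=6, y=2) until reaching (x=0, y=2):
  Distance 0: (x=6, y=2)
  Distance 1: (x=5, y=2), (x=6, y=3)
  Distance 2: (x=5, y=1), (x=4, y=2), (x=5, y=3)
  Distance 3: (x=4, y=1), (x=3, y=2), (x=4, y=3)
  Distance 4: (x=4, y=0), (x=3, y=1), (x=2, y=2), (x=3, y=3)
  Distance 5: (x=3, y=0), (x=2, y=1), (x=1, y=2), (x=2, y=3)
  Distance 6: (x=2, y=0), (x=1, y=1), (x=0, y=2)  <- goal reached here
One shortest path (6 moves): (x=6, y=2) -> (x=5, y=2) -> (x=4, y=2) -> (x=3, y=2) -> (x=2, y=2) -> (x=1, y=2) -> (x=0, y=2)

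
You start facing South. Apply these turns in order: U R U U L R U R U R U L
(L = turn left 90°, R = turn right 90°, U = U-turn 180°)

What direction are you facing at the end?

Start: South
  U (U-turn (180°)) -> North
  R (right (90° clockwise)) -> East
  U (U-turn (180°)) -> West
  U (U-turn (180°)) -> East
  L (left (90° counter-clockwise)) -> North
  R (right (90° clockwise)) -> East
  U (U-turn (180°)) -> West
  R (right (90° clockwise)) -> North
  U (U-turn (180°)) -> South
  R (right (90° clockwise)) -> West
  U (U-turn (180°)) -> East
  L (left (90° counter-clockwise)) -> North
Final: North

Answer: Final heading: North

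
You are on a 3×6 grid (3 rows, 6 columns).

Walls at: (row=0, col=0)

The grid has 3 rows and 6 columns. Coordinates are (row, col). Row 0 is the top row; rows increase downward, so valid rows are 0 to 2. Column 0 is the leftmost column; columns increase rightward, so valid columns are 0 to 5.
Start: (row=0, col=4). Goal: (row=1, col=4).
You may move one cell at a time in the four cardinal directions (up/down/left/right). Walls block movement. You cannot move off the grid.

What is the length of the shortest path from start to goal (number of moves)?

BFS from (row=0, col=4) until reaching (row=1, col=4):
  Distance 0: (row=0, col=4)
  Distance 1: (row=0, col=3), (row=0, col=5), (row=1, col=4)  <- goal reached here
One shortest path (1 moves): (row=0, col=4) -> (row=1, col=4)

Answer: Shortest path length: 1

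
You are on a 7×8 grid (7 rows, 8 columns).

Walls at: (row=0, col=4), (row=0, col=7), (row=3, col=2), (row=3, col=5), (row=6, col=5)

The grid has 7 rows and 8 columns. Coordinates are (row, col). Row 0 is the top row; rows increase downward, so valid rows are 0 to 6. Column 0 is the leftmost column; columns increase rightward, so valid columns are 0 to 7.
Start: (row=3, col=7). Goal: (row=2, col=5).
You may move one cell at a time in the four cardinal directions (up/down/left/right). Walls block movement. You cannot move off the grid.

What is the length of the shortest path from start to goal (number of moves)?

Answer: Shortest path length: 3

Derivation:
BFS from (row=3, col=7) until reaching (row=2, col=5):
  Distance 0: (row=3, col=7)
  Distance 1: (row=2, col=7), (row=3, col=6), (row=4, col=7)
  Distance 2: (row=1, col=7), (row=2, col=6), (row=4, col=6), (row=5, col=7)
  Distance 3: (row=1, col=6), (row=2, col=5), (row=4, col=5), (row=5, col=6), (row=6, col=7)  <- goal reached here
One shortest path (3 moves): (row=3, col=7) -> (row=3, col=6) -> (row=2, col=6) -> (row=2, col=5)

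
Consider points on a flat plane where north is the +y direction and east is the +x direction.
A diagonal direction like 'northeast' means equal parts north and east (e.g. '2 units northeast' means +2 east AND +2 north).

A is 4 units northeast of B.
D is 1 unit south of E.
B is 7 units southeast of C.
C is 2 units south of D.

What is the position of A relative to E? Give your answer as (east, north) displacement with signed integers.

Answer: A is at (east=11, north=-6) relative to E.

Derivation:
Place E at the origin (east=0, north=0).
  D is 1 unit south of E: delta (east=+0, north=-1); D at (east=0, north=-1).
  C is 2 units south of D: delta (east=+0, north=-2); C at (east=0, north=-3).
  B is 7 units southeast of C: delta (east=+7, north=-7); B at (east=7, north=-10).
  A is 4 units northeast of B: delta (east=+4, north=+4); A at (east=11, north=-6).
Therefore A relative to E: (east=11, north=-6).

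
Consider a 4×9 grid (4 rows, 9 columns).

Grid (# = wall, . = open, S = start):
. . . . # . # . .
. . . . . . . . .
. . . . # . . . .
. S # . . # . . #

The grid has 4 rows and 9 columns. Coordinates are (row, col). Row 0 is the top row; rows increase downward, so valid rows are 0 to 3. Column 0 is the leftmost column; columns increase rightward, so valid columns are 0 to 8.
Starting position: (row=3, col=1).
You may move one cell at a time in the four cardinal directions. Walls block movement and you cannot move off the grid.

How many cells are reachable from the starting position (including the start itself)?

BFS flood-fill from (row=3, col=1):
  Distance 0: (row=3, col=1)
  Distance 1: (row=2, col=1), (row=3, col=0)
  Distance 2: (row=1, col=1), (row=2, col=0), (row=2, col=2)
  Distance 3: (row=0, col=1), (row=1, col=0), (row=1, col=2), (row=2, col=3)
  Distance 4: (row=0, col=0), (row=0, col=2), (row=1, col=3), (row=3, col=3)
  Distance 5: (row=0, col=3), (row=1, col=4), (row=3, col=4)
  Distance 6: (row=1, col=5)
  Distance 7: (row=0, col=5), (row=1, col=6), (row=2, col=5)
  Distance 8: (row=1, col=7), (row=2, col=6)
  Distance 9: (row=0, col=7), (row=1, col=8), (row=2, col=7), (row=3, col=6)
  Distance 10: (row=0, col=8), (row=2, col=8), (row=3, col=7)
Total reachable: 30 (grid has 30 open cells total)

Answer: Reachable cells: 30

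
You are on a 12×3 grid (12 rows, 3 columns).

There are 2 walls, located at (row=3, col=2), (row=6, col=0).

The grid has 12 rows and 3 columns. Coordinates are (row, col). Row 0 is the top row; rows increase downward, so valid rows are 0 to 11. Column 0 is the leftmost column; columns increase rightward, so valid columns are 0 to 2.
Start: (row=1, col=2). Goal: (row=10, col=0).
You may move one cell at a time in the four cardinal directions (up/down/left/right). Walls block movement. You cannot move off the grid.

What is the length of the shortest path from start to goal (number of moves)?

Answer: Shortest path length: 11

Derivation:
BFS from (row=1, col=2) until reaching (row=10, col=0):
  Distance 0: (row=1, col=2)
  Distance 1: (row=0, col=2), (row=1, col=1), (row=2, col=2)
  Distance 2: (row=0, col=1), (row=1, col=0), (row=2, col=1)
  Distance 3: (row=0, col=0), (row=2, col=0), (row=3, col=1)
  Distance 4: (row=3, col=0), (row=4, col=1)
  Distance 5: (row=4, col=0), (row=4, col=2), (row=5, col=1)
  Distance 6: (row=5, col=0), (row=5, col=2), (row=6, col=1)
  Distance 7: (row=6, col=2), (row=7, col=1)
  Distance 8: (row=7, col=0), (row=7, col=2), (row=8, col=1)
  Distance 9: (row=8, col=0), (row=8, col=2), (row=9, col=1)
  Distance 10: (row=9, col=0), (row=9, col=2), (row=10, col=1)
  Distance 11: (row=10, col=0), (row=10, col=2), (row=11, col=1)  <- goal reached here
One shortest path (11 moves): (row=1, col=2) -> (row=1, col=1) -> (row=2, col=1) -> (row=3, col=1) -> (row=4, col=1) -> (row=5, col=1) -> (row=6, col=1) -> (row=7, col=1) -> (row=7, col=0) -> (row=8, col=0) -> (row=9, col=0) -> (row=10, col=0)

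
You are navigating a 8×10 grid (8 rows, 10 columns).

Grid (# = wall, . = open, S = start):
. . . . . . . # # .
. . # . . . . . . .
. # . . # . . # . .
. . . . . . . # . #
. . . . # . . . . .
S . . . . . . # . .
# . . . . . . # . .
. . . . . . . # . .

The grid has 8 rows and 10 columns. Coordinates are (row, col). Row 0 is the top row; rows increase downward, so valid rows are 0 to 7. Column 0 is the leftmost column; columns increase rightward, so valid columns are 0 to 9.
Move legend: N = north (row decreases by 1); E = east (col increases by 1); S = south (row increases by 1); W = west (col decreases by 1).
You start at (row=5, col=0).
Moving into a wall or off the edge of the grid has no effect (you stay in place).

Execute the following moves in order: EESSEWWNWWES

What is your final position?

Start: (row=5, col=0)
  E (east): (row=5, col=0) -> (row=5, col=1)
  E (east): (row=5, col=1) -> (row=5, col=2)
  S (south): (row=5, col=2) -> (row=6, col=2)
  S (south): (row=6, col=2) -> (row=7, col=2)
  E (east): (row=7, col=2) -> (row=7, col=3)
  W (west): (row=7, col=3) -> (row=7, col=2)
  W (west): (row=7, col=2) -> (row=7, col=1)
  N (north): (row=7, col=1) -> (row=6, col=1)
  W (west): blocked, stay at (row=6, col=1)
  W (west): blocked, stay at (row=6, col=1)
  E (east): (row=6, col=1) -> (row=6, col=2)
  S (south): (row=6, col=2) -> (row=7, col=2)
Final: (row=7, col=2)

Answer: Final position: (row=7, col=2)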